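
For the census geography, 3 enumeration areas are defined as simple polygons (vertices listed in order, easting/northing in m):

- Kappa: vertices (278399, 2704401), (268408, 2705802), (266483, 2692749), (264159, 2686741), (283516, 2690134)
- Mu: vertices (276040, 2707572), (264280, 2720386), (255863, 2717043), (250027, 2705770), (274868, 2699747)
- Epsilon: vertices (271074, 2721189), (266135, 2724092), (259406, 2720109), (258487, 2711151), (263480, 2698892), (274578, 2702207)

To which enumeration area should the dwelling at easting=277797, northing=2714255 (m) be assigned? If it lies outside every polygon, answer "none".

Cast a ray rightward from (277797, 2714255). For each polygon, the edges (by vertex number in listed order) whose endpoints lie on opposite sides of northing = 2714255, where each meets that height, and whether that is right or left of the point:
Kappa: no edge straddles that height → 0 crossings.
Mu: 1–2 at easting≈269906.7 (left), 3–4 at easting≈254419.7 (left) → 0 crossings.
Epsilon: 3–4 at easting≈258805.4 (left), 6–1 at easting≈272354.0 (left) → 0 crossings.
All counts are even, so the point lies outside every listed polygon.

none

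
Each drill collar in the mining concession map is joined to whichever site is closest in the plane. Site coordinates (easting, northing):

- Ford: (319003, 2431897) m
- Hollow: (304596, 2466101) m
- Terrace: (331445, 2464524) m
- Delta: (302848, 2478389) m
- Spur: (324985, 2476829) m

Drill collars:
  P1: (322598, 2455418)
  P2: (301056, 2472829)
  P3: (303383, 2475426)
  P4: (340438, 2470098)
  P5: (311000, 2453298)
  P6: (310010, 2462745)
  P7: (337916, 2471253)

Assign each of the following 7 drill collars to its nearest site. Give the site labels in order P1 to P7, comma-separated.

Terrace, Delta, Delta, Terrace, Hollow, Hollow, Terrace

P1 → Terrace (d²=161188645.00)
P2 → Delta (d²=34124864.00)
P3 → Delta (d²=9065594.00)
P4 → Terrace (d²=111943525.00)
P5 → Hollow (d²=204928025.00)
P6 → Hollow (d²=40574132.00)
P7 → Terrace (d²=87153282.00)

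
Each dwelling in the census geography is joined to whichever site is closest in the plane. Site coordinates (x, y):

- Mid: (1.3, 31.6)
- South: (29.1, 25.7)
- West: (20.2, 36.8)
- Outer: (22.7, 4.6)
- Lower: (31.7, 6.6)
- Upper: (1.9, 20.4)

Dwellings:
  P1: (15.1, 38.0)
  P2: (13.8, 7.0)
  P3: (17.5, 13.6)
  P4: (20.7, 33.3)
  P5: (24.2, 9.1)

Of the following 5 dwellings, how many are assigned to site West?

2

P1 → West
P2 → Outer
P3 → Outer
P4 → West
P5 → Outer
2 of the 5 go to West.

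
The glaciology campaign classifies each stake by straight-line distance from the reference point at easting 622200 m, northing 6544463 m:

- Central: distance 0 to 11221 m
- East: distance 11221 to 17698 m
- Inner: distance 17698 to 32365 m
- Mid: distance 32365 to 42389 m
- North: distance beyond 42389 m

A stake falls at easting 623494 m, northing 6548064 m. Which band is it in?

Distance = √((623494−622200)² + (6548064−6544463)²) = √(1674436.000 + 12967201.000) = 3826.439 m.
0 ≤ 3826.439 < 11221 → Central.

Central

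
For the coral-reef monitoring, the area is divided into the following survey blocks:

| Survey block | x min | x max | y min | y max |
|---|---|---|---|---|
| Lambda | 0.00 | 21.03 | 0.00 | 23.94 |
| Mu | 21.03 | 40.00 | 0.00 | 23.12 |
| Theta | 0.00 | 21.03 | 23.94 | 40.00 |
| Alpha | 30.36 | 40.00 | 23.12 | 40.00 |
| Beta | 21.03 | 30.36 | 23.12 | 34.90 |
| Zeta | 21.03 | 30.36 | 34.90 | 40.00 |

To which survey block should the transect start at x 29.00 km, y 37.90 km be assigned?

Zeta

The point has x = 29.00 and y = 37.90.
Only Zeta satisfies 21.03 ≤ x ≤ 30.36 and 34.90 ≤ y ≤ 40.00.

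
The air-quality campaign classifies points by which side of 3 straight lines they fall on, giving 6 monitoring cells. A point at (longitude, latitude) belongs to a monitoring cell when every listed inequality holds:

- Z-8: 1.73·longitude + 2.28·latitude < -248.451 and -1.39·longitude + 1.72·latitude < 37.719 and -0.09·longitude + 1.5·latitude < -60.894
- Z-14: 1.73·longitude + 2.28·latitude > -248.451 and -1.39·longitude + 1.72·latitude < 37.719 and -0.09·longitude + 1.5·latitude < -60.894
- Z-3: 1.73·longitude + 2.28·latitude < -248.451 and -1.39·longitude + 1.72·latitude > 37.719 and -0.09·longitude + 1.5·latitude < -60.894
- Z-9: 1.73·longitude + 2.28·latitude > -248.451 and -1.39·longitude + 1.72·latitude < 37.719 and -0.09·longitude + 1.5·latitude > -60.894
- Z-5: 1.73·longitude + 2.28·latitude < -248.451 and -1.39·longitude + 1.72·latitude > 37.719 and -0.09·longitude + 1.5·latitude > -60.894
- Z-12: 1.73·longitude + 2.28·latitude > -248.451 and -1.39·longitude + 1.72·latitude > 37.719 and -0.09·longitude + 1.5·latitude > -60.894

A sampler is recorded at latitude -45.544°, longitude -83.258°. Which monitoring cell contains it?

1.73·-83.258 + 2.28·-45.544 = -247.877, which is > -248.451
-1.39·-83.258 + 1.72·-45.544 = 37.393, which is < 37.719
-0.09·-83.258 + 1.5·-45.544 = -60.823, which is > -60.894
This sign pattern matches Z-9.

Z-9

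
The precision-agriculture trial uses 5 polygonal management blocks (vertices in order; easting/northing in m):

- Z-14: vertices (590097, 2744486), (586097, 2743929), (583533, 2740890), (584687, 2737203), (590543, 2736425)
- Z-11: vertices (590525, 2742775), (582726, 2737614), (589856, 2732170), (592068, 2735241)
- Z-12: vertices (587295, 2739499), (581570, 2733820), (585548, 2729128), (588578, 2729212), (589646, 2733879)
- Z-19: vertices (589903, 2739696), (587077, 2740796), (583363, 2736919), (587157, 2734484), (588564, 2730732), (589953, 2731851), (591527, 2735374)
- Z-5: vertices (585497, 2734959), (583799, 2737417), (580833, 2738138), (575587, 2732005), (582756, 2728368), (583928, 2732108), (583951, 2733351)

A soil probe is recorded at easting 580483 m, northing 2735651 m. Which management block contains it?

Cast a ray rightward from (580483, 2735651). For each polygon, the edges (by vertex number in listed order) whose endpoints lie on opposite sides of northing = 2735651, where each meets that height, and whether that is right or left of the point:
Z-14: no edge straddles that height → 0 crossings.
Z-11: 2–3 at easting≈585296.9 (right), 4–1 at easting≈591984.0 (right) → 2 crossings.
Z-12: 1–2 at easting≈583415.8 (right), 5–1 at easting≈588904.7 (right) → 2 crossings.
Z-19: 3–4 at easting≈585338.7 (right), 7–1 at easting≈591422.9 (right) → 2 crossings.
Z-5: 1–2 at easting≈585019.0 (right), 3–4 at easting≈578705.7 (left) → 1 crossing.
Only Z-5 has an odd count, so the point is inside Z-5.

Z-5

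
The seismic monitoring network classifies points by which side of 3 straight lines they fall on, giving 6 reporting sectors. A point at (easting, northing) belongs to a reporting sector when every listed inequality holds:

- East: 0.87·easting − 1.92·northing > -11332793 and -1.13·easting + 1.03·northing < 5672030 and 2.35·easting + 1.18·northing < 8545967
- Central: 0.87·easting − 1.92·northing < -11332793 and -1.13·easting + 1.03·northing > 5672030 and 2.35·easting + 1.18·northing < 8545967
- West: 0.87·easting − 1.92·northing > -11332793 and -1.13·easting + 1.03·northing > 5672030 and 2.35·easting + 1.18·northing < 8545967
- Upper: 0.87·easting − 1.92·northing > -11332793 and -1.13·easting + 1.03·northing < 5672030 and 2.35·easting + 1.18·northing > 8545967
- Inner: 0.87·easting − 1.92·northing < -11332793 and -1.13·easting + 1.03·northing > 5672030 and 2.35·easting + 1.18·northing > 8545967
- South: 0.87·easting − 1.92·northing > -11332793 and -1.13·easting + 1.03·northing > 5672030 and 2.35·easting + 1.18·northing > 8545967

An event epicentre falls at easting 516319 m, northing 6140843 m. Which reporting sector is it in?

0.87·516319 − 1.92·6140843 = -11341221.030, which is < -11332793
-1.13·516319 + 1.03·6140843 = 5741627.820, which is > 5672030
2.35·516319 + 1.18·6140843 = 8459544.390, which is < 8545967
This sign pattern matches Central.

Central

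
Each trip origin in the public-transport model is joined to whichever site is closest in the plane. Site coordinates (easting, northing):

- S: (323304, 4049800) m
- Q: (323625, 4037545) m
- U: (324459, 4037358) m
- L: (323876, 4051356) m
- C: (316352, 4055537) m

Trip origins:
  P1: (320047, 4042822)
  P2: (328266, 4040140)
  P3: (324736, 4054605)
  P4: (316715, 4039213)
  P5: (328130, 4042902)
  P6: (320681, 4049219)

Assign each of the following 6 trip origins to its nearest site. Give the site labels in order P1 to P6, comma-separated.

P1 → Q (d²=40648813.00)
P2 → U (d²=22232773.00)
P3 → L (d²=11295601.00)
P4 → Q (d²=50530324.00)
P5 → U (d²=44212177.00)
P6 → S (d²=7217690.00)

Q, U, L, Q, U, S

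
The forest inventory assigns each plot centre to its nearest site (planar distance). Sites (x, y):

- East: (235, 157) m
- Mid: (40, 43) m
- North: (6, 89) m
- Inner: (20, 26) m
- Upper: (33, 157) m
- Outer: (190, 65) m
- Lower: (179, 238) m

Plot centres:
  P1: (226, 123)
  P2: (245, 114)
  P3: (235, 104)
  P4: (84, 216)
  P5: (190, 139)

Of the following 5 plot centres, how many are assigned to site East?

P1 → East
P2 → East
P3 → East
P4 → Upper
P5 → East
4 of the 5 go to East.

4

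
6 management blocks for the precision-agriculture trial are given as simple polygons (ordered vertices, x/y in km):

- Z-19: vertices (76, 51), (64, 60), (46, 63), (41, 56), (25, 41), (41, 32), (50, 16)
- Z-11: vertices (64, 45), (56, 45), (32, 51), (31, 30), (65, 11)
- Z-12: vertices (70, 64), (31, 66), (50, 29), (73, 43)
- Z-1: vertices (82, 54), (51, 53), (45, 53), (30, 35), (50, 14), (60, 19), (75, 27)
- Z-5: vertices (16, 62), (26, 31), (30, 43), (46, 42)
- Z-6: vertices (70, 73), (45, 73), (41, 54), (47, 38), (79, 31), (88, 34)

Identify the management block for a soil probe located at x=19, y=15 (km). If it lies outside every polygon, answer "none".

none

Cast a ray rightward from (19, 15). For each polygon, the edges (by vertex number in listed order) whose endpoints lie on opposite sides of y = 15, where each meets that height, and whether that is right or left of the point:
Z-19: no edge straddles that height → 0 crossings.
Z-11: 4–5 at x≈57.8 (right), 5–1 at x≈64.9 (right) → 2 crossings.
Z-12: no edge straddles that height → 0 crossings.
Z-1: 4–5 at x≈49.0 (right), 5–6 at x≈52.0 (right) → 2 crossings.
Z-5: no edge straddles that height → 0 crossings.
Z-6: no edge straddles that height → 0 crossings.
All counts are even, so the point lies outside every listed polygon.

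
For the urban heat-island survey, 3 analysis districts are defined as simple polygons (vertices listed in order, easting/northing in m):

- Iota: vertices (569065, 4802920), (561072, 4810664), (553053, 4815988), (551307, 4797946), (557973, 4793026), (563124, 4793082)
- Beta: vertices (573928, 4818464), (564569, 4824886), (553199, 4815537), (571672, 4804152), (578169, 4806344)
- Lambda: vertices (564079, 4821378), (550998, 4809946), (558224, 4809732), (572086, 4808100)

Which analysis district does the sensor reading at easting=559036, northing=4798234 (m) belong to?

Iota

Cast a ray rightward from (559036, 4798234). For each polygon, the edges (by vertex number in listed order) whose endpoints lie on opposite sides of northing = 4798234, where each meets that height, and whether that is right or left of the point:
Iota: 3–4 at easting≈551334.9 (left), 6–1 at easting≈566235.2 (right) → 1 crossing.
Beta: no edge straddles that height → 0 crossings.
Lambda: no edge straddles that height → 0 crossings.
Only Iota has an odd count, so the point is inside Iota.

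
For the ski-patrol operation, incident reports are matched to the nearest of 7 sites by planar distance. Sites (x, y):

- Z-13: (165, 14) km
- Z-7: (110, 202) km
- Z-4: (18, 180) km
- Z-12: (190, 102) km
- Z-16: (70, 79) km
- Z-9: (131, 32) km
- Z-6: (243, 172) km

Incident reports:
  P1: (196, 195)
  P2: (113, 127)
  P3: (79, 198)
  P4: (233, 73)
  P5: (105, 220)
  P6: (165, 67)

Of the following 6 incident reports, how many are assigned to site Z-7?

P1 → Z-6
P2 → Z-16
P3 → Z-7
P4 → Z-12
P5 → Z-7
P6 → Z-12
2 of the 6 go to Z-7.

2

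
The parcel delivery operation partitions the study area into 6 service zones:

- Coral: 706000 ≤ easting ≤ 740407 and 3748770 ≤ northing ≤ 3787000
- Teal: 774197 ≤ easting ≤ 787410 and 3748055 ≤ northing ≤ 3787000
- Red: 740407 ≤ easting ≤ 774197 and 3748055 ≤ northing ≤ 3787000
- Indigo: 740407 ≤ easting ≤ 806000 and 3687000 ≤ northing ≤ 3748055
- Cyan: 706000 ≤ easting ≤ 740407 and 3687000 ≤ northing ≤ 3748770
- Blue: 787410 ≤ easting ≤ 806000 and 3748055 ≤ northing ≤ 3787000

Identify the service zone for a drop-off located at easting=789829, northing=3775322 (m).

Blue

The point has easting = 789829 and northing = 3775322.
Only Blue satisfies 787410 ≤ easting ≤ 806000 and 3748055 ≤ northing ≤ 3787000.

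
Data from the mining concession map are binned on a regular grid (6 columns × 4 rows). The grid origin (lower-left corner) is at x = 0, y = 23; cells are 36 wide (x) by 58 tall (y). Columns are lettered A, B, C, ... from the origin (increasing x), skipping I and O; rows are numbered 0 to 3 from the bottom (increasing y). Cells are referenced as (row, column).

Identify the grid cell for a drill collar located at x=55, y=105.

Column index: ⌊(55 − 0) / 36⌋ = ⌊1.528⌋ = 1 → column B
Row offset from origin: ⌊(105 − 23) / 58⌋ = ⌊1.414⌋ = 1 → row 1

(1, B)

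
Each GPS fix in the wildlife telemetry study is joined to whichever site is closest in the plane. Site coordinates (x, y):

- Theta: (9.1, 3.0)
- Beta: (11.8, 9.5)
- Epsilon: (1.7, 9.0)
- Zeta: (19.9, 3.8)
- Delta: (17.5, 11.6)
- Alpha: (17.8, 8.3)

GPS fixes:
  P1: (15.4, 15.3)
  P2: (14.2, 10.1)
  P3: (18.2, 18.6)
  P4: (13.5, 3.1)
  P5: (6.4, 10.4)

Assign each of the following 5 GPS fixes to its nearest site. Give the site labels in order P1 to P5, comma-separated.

P1 → Delta (d²=18.10)
P2 → Beta (d²=6.12)
P3 → Delta (d²=49.49)
P4 → Theta (d²=19.37)
P5 → Epsilon (d²=24.05)

Delta, Beta, Delta, Theta, Epsilon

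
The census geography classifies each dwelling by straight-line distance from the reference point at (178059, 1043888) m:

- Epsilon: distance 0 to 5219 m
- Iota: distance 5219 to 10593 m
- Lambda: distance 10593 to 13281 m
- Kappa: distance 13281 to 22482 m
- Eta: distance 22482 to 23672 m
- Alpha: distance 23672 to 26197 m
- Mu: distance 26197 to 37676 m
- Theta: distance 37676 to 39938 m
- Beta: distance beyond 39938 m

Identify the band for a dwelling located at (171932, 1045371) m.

Iota

Distance = √((171932−178059)² + (1045371−1043888)²) = √(37540129.000 + 2199289.000) = 6303.921 m.
5219 ≤ 6303.921 < 10593 → Iota.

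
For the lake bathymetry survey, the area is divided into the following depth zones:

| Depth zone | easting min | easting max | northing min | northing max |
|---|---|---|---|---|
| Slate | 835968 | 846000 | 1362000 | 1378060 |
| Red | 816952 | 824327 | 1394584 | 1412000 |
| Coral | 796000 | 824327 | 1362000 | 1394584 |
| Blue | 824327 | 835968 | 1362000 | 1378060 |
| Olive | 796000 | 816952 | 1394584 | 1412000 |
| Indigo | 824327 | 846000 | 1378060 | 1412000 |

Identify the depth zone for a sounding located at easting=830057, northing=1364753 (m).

The point has easting = 830057 and northing = 1364753.
Only Blue satisfies 824327 ≤ easting ≤ 835968 and 1362000 ≤ northing ≤ 1378060.

Blue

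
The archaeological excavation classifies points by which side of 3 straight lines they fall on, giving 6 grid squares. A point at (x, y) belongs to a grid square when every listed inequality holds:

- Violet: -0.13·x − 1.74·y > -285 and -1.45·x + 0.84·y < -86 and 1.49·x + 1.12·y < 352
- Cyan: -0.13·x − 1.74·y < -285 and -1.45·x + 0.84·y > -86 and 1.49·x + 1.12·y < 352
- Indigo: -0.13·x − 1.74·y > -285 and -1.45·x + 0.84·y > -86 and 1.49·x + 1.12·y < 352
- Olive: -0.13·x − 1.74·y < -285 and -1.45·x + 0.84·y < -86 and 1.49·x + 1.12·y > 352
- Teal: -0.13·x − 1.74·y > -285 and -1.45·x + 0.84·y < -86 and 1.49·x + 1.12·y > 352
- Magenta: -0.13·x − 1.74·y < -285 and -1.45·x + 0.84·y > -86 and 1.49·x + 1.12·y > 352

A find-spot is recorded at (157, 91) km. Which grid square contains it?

-0.13·157 − 1.74·91 = -178.750, which is > -285
-1.45·157 + 0.84·91 = -151.210, which is < -86
1.49·157 + 1.12·91 = 335.850, which is < 352
This sign pattern matches Violet.

Violet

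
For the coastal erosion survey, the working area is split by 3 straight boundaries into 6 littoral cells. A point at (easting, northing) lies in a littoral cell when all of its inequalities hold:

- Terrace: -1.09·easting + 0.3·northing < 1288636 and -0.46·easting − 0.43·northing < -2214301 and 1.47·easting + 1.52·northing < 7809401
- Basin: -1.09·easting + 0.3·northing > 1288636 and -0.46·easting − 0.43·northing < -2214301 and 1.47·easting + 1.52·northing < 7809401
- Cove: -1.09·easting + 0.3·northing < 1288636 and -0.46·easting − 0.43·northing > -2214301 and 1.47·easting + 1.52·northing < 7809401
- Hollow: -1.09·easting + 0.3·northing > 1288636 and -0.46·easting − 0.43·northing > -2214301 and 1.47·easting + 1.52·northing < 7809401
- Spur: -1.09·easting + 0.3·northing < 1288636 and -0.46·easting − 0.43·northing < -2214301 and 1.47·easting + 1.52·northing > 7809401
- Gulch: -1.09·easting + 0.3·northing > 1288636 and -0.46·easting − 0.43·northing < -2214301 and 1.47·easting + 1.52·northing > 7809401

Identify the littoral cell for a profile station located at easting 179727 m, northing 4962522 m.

-1.09·179727 + 0.3·4962522 = 1292854.170, which is > 1288636
-0.46·179727 − 0.43·4962522 = -2216558.880, which is < -2214301
1.47·179727 + 1.52·4962522 = 7807232.130, which is < 7809401
This sign pattern matches Basin.

Basin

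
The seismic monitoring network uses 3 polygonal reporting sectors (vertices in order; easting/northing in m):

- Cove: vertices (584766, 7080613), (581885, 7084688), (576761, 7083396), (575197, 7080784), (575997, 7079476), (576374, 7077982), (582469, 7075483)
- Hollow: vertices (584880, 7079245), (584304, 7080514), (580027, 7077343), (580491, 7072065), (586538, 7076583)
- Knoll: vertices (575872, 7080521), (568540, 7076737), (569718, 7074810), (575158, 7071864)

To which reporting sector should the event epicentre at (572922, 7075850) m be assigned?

Cast a ray rightward from (572922, 7075850). For each polygon, the edges (by vertex number in listed order) whose endpoints lie on opposite sides of northing = 7075850, where each meets that height, and whether that is right or left of the point:
Cove: 6–7 at easting≈581573.9 (right), 7–1 at easting≈582633.3 (right) → 2 crossings.
Hollow: 3–4 at easting≈580158.3 (right), 4–5 at easting≈585556.9 (right) → 2 crossings.
Knoll: 2–3 at easting≈569082.2 (left), 4–1 at easting≈575486.8 (right) → 1 crossing.
Only Knoll has an odd count, so the point is inside Knoll.

Knoll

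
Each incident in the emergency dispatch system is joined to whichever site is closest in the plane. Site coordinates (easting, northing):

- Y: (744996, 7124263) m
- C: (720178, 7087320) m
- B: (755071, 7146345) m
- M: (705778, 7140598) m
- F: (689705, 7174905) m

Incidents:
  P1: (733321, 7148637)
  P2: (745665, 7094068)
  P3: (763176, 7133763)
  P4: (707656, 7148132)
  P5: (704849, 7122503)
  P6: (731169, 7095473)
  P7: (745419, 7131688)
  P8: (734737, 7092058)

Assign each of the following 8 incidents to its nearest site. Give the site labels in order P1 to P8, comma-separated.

B, C, B, M, M, C, Y, C

P1 → B (d²=478315764.00)
P2 → C (d²=695122673.00)
P3 → B (d²=223997749.00)
P4 → M (d²=60288040.00)
P5 → M (d²=328292066.00)
P6 → C (d²=187273490.00)
P7 → Y (d²=55309554.00)
P8 → C (d²=234413125.00)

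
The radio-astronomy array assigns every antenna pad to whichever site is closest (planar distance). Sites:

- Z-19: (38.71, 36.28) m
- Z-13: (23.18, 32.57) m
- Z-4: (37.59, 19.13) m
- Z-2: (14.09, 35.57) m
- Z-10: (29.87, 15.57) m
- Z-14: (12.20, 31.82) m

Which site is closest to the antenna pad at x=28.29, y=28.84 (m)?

Z-13

Squared distances to each site:
Z-19: 163.930; Z-13: 40.025; Z-4: 180.774; Z-2: 246.933; Z-10: 178.589; Z-14: 267.769.
Minimum at Z-13.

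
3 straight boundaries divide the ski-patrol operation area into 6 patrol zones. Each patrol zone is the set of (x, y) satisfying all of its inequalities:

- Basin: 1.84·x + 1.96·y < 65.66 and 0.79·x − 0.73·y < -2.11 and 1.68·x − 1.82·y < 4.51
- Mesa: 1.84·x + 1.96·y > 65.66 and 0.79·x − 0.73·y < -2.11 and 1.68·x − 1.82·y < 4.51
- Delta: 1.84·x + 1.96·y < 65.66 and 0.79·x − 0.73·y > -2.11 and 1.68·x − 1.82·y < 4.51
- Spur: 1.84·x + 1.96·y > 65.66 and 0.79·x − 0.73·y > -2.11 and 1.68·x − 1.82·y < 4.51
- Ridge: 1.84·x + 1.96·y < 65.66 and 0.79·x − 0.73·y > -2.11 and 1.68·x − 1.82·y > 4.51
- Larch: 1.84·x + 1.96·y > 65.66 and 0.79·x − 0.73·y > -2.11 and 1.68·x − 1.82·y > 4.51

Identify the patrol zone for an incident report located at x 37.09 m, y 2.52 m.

Larch

1.84·37.09 + 1.96·2.52 = 73.185, which is > 65.66
0.79·37.09 − 0.73·2.52 = 27.462, which is > -2.11
1.68·37.09 − 1.82·2.52 = 57.725, which is > 4.51
This sign pattern matches Larch.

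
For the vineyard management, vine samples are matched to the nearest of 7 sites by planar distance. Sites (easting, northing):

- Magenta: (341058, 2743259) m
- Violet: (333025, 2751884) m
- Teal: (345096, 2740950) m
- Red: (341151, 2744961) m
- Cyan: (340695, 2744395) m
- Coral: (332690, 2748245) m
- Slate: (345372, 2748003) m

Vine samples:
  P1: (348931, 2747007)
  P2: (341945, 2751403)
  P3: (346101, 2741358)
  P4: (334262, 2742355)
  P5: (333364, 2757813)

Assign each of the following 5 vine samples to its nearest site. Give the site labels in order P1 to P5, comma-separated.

Slate, Slate, Teal, Coral, Violet

P1 → Slate (d²=13658497.00)
P2 → Slate (d²=23304329.00)
P3 → Teal (d²=1176489.00)
P4 → Coral (d²=37163284.00)
P5 → Violet (d²=35267962.00)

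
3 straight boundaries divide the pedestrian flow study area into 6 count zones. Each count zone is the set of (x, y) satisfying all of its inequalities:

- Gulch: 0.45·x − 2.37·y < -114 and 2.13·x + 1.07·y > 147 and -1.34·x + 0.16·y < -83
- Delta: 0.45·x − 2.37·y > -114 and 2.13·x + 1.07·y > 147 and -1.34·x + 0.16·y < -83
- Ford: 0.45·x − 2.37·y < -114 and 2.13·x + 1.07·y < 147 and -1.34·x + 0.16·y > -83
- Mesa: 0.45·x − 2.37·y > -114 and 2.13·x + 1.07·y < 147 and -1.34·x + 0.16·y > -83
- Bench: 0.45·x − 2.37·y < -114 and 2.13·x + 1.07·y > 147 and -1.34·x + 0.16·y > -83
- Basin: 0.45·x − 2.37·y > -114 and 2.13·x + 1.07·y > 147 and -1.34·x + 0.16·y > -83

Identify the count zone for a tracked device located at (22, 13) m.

Mesa

0.45·22 − 2.37·13 = -20.910, which is > -114
2.13·22 + 1.07·13 = 60.770, which is < 147
-1.34·22 + 0.16·13 = -27.400, which is > -83
This sign pattern matches Mesa.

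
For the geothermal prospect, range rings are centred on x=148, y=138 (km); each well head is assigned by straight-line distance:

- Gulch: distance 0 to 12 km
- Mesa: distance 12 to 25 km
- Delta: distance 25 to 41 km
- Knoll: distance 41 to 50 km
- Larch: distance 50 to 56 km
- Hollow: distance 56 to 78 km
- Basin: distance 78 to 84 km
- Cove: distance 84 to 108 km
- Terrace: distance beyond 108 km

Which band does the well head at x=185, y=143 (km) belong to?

Distance = √((185−148)² + (143−138)²) = √(1369.000 + 25.000) = 37.336 km.
25 ≤ 37.336 < 41 → Delta.

Delta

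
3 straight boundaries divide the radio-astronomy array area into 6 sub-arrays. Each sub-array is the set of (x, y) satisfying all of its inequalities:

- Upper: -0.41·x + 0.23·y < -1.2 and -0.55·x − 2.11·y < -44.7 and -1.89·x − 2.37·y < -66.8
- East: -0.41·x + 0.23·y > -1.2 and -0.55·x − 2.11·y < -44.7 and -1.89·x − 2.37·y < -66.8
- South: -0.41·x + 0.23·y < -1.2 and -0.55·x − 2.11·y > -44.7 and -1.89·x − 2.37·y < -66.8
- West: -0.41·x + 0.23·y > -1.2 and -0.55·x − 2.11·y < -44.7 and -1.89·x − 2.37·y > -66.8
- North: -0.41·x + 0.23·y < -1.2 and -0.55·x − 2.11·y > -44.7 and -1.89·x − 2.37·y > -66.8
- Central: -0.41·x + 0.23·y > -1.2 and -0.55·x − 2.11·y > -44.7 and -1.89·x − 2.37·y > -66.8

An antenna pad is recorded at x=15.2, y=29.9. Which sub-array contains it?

East

-0.41·15.2 + 0.23·29.9 = 0.645, which is > -1.2
-0.55·15.2 − 2.11·29.9 = -71.449, which is < -44.7
-1.89·15.2 − 2.37·29.9 = -99.591, which is < -66.8
This sign pattern matches East.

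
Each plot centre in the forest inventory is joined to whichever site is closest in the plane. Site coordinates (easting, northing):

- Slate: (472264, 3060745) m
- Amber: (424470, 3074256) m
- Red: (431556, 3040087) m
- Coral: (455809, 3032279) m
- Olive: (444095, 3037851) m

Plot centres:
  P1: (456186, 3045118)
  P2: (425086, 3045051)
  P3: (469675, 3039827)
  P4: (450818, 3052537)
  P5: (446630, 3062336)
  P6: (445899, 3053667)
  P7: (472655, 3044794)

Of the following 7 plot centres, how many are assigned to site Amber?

0

P1 → Coral
P2 → Red
P3 → Coral
P4 → Olive
P5 → Olive
P6 → Olive
P7 → Slate
0 of the 7 go to Amber.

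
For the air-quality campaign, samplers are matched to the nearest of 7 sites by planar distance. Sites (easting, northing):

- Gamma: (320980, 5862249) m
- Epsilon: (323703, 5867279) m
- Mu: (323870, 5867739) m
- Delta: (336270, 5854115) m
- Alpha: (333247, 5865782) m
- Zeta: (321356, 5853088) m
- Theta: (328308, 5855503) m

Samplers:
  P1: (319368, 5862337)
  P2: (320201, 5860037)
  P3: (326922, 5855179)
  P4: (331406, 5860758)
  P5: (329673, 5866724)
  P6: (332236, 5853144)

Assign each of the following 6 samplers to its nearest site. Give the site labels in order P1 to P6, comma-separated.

P1 → Gamma (d²=2606288.00)
P2 → Gamma (d²=5499785.00)
P3 → Theta (d²=2025972.00)
P4 → Alpha (d²=28629857.00)
P5 → Alpha (d²=13660840.00)
P6 → Delta (d²=17215997.00)

Gamma, Gamma, Theta, Alpha, Alpha, Delta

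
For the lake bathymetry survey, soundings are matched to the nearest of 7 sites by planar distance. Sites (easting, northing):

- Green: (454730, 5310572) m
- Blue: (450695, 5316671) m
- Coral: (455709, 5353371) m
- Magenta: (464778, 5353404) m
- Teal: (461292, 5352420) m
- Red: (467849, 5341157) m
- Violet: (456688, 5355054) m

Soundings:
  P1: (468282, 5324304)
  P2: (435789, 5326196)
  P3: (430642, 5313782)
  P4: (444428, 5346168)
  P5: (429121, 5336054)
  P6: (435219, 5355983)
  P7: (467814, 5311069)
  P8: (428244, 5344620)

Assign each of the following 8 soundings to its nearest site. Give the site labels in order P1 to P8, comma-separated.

Red, Blue, Blue, Coral, Blue, Coral, Green, Coral

P1 → Red (d²=284211098.00)
P2 → Blue (d²=312914461.00)
P3 → Blue (d²=410469130.00)
P4 → Coral (d²=179144170.00)
P5 → Blue (d²=841138165.00)
P6 → Coral (d²=426662644.00)
P7 → Green (d²=171438065.00)
P8 → Coral (d²=830906226.00)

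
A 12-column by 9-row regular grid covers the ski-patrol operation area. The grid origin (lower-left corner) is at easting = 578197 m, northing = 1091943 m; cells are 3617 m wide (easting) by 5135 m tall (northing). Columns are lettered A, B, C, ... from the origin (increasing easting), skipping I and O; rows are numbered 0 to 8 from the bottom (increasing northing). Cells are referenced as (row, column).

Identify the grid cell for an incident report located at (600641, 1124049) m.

Column index: ⌊(600641 − 578197) / 3617⌋ = ⌊6.205⌋ = 6 → column G
Row offset from origin: ⌊(1124049 − 1091943) / 5135⌋ = ⌊6.252⌋ = 6 → row 6

(6, G)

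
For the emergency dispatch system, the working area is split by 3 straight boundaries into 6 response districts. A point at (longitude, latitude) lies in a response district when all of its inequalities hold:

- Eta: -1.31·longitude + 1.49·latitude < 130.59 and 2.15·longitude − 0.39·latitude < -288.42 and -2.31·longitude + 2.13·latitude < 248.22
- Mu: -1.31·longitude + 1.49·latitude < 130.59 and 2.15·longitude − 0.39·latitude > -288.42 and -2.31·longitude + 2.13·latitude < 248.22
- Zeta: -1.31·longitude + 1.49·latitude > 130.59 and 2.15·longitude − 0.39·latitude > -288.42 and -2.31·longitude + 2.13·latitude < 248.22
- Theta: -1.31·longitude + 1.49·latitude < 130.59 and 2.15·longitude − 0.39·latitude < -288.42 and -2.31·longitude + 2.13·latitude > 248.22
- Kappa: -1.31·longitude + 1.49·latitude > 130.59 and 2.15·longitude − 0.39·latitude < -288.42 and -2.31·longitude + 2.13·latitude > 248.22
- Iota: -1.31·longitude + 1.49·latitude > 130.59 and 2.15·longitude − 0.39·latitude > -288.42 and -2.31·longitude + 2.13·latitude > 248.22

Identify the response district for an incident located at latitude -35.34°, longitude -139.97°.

Zeta

-1.31·-139.97 + 1.49·-35.34 = 130.704, which is > 130.59
2.15·-139.97 − 0.39·-35.34 = -287.153, which is > -288.42
-2.31·-139.97 + 2.13·-35.34 = 248.056, which is < 248.22
This sign pattern matches Zeta.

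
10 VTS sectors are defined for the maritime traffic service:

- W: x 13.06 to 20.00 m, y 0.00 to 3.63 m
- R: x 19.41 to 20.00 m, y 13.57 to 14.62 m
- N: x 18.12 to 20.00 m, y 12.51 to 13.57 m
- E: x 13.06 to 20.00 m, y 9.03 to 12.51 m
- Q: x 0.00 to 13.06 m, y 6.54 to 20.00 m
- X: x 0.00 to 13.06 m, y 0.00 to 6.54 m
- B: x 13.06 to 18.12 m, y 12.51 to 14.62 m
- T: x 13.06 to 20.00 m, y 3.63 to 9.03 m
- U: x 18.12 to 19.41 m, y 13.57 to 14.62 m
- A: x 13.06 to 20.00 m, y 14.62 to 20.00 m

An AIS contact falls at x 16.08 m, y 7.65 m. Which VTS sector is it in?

T

The point has x = 16.08 and y = 7.65.
Only T satisfies 13.06 ≤ x ≤ 20.00 and 3.63 ≤ y ≤ 9.03.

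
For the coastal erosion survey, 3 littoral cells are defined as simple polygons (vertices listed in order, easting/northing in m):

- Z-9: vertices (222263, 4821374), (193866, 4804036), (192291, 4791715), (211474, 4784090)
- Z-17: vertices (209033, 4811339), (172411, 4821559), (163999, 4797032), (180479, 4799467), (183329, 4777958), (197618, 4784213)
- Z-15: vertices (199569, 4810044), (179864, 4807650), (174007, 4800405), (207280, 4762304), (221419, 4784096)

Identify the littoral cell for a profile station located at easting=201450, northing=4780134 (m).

Cast a ray rightward from (201450, 4780134). For each polygon, the edges (by vertex number in listed order) whose endpoints lie on opposite sides of northing = 4780134, where each meets that height, and whether that is right or left of the point:
Z-9: no edge straddles that height → 0 crossings.
Z-17: 4–5 at easting≈183040.7 (left), 5–6 at easting≈188299.9 (left) → 0 crossings.
Z-15: 3–4 at easting≈191709.3 (left), 4–5 at easting≈218848.4 (right) → 1 crossing.
Only Z-15 has an odd count, so the point is inside Z-15.

Z-15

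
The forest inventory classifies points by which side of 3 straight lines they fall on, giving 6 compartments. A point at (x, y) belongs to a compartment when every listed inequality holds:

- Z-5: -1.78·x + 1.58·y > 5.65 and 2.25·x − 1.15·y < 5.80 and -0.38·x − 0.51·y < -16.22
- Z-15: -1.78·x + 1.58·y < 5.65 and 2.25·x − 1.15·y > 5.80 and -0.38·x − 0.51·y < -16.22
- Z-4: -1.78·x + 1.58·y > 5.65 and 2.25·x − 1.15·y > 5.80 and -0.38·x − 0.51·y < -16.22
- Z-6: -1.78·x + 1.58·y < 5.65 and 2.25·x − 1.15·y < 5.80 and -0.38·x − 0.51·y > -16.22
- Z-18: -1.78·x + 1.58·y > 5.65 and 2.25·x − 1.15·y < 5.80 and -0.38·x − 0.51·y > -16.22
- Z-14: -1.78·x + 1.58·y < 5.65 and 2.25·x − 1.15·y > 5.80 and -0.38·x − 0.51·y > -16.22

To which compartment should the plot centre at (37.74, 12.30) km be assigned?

-1.78·37.74 + 1.58·12.30 = -47.743, which is < 5.65
2.25·37.74 − 1.15·12.30 = 70.770, which is > 5.80
-0.38·37.74 − 0.51·12.30 = -20.614, which is < -16.22
This sign pattern matches Z-15.

Z-15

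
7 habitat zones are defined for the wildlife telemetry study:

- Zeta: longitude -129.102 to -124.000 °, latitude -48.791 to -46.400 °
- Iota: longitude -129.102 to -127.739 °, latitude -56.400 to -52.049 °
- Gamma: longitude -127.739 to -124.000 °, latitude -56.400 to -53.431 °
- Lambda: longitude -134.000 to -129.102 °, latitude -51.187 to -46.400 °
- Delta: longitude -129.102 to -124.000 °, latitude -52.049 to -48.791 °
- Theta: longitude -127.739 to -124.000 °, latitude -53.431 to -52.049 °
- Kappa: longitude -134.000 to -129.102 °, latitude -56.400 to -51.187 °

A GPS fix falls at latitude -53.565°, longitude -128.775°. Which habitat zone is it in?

Iota

The point has longitude = -128.775 and latitude = -53.565.
Only Iota satisfies -129.102 ≤ longitude ≤ -127.739 and -56.400 ≤ latitude ≤ -52.049.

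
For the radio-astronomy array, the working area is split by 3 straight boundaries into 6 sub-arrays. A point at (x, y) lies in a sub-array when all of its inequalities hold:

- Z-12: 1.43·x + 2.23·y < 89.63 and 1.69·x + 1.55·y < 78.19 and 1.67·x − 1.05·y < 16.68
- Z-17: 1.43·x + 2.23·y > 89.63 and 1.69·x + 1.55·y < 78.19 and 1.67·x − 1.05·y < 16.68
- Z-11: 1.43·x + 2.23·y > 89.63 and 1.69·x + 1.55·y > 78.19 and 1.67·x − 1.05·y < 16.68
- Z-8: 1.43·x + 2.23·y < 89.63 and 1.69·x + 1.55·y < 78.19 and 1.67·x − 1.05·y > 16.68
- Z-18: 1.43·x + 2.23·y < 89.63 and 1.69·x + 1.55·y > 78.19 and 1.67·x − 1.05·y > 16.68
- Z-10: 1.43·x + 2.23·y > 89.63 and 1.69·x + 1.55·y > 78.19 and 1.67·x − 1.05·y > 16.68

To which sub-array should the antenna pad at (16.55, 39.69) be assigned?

1.43·16.55 + 2.23·39.69 = 112.175, which is > 89.63
1.69·16.55 + 1.55·39.69 = 89.489, which is > 78.19
1.67·16.55 − 1.05·39.69 = -14.036, which is < 16.68
This sign pattern matches Z-11.

Z-11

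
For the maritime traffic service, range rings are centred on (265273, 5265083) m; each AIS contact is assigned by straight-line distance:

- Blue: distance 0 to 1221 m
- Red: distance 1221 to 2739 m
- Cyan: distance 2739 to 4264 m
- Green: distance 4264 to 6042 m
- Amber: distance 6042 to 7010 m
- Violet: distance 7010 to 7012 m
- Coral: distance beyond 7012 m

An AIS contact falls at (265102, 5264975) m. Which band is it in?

Blue

Distance = √((265102−265273)² + (5264975−5265083)²) = √(29241.000 + 11664.000) = 202.250 m.
0 ≤ 202.250 < 1221 → Blue.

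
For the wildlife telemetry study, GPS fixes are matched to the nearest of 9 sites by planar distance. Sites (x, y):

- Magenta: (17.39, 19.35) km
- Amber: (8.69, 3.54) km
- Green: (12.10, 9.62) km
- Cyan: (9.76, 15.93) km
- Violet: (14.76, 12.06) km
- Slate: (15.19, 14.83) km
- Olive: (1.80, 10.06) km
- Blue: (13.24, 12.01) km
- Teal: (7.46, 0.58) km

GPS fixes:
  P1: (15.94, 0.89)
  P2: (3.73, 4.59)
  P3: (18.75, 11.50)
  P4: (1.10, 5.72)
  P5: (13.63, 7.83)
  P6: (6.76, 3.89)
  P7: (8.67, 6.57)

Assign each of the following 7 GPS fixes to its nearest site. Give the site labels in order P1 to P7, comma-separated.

P1 → Amber (d²=59.59)
P2 → Amber (d²=25.70)
P3 → Violet (d²=16.23)
P4 → Olive (d²=19.33)
P5 → Green (d²=5.54)
P6 → Amber (d²=3.85)
P7 → Amber (d²=9.18)

Amber, Amber, Violet, Olive, Green, Amber, Amber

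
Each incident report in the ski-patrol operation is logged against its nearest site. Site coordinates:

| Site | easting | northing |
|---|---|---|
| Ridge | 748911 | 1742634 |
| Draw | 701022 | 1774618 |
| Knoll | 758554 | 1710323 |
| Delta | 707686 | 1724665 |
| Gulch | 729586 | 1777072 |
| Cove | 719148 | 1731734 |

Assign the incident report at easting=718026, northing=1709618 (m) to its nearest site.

Delta

Squared distances to each site:
Ridge: 2043939481.000; Draw: 4514136016.000; Knoll: 1643015809.000; Delta: 333327809.000; Gulch: 4683675716.000; Cove: 490376340.000.
Minimum at Delta.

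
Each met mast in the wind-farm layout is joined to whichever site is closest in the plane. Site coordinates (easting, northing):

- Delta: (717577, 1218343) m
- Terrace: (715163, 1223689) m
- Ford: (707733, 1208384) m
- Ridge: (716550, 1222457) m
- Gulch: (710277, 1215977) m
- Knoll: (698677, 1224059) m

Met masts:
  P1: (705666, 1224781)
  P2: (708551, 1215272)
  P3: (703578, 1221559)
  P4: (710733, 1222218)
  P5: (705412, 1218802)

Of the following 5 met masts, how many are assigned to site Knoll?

2

P1 → Knoll
P2 → Gulch
P3 → Knoll
P4 → Terrace
P5 → Gulch
2 of the 5 go to Knoll.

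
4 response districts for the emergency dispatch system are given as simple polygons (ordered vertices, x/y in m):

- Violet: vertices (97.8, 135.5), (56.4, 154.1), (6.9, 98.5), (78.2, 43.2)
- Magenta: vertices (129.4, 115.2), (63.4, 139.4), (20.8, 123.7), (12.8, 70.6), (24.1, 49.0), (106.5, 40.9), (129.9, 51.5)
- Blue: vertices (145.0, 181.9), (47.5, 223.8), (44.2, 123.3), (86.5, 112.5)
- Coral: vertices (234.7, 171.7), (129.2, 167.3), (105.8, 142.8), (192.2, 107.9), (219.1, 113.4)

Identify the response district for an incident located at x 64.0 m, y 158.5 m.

Cast a ray rightward from (64.0, 158.5). For each polygon, the edges (by vertex number in listed order) whose endpoints lie on opposite sides of y = 158.5, where each meets that height, and whether that is right or left of the point:
Violet: no edge straddles that height → 0 crossings.
Magenta: no edge straddles that height → 0 crossings.
Blue: 2–3 at x≈45.36 (left), 4–1 at x≈125.28 (right) → 1 crossing.
Coral: 2–3 at x≈120.80 (right), 5–1 at x≈231.17 (right) → 2 crossings.
Only Blue has an odd count, so the point is inside Blue.

Blue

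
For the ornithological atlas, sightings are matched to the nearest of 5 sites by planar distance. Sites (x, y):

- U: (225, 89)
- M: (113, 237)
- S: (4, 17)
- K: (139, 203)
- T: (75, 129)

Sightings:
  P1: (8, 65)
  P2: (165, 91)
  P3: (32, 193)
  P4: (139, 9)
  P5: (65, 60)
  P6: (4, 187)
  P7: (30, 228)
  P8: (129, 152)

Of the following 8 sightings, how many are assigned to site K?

P1 → S
P2 → U
P3 → T
P4 → U
P5 → T
P6 → T
P7 → M
P8 → K
1 of the 8 goes to K.

1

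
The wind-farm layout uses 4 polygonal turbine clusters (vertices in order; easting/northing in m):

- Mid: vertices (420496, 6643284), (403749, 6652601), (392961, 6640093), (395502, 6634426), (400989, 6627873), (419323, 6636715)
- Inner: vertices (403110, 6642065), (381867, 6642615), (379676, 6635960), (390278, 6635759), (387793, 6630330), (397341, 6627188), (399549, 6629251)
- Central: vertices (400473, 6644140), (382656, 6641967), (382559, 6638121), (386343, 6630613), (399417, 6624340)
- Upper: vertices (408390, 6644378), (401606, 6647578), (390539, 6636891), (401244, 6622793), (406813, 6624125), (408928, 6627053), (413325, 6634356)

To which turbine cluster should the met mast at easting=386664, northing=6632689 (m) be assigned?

Cast a ray rightward from (386664, 6632689). For each polygon, the edges (by vertex number in listed order) whose endpoints lie on opposite sides of northing = 6632689, where each meets that height, and whether that is right or left of the point:
Mid: 4–5 at easting≈396956.4 (right), 5–6 at easting≈410975.0 (right) → 2 crossings.
Inner: 4–5 at easting≈388872.8 (right), 7–1 at easting≈400504.4 (right) → 2 crossings.
Central: 3–4 at easting≈385296.7 (left), 5–1 at easting≈399862.3 (right) → 1 crossing.
Upper: 3–4 at easting≈393729.7 (right), 6–7 at easting≈412321.3 (right) → 2 crossings.
Only Central has an odd count, so the point is inside Central.

Central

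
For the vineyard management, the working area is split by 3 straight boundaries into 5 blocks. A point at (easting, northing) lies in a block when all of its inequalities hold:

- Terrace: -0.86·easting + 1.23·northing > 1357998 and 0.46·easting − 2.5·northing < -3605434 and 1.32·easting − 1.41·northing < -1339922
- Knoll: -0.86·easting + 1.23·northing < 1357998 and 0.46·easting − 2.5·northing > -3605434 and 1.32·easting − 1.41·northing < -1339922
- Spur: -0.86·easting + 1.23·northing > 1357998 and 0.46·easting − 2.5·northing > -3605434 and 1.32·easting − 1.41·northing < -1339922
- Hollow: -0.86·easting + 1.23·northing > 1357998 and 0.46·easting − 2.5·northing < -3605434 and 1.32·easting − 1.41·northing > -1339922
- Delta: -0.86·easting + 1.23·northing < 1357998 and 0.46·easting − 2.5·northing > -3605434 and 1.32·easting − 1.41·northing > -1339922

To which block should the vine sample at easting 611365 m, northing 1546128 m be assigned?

Spur

-0.86·611365 + 1.23·1546128 = 1375963.540, which is > 1357998
0.46·611365 − 2.5·1546128 = -3584092.100, which is > -3605434
1.32·611365 − 1.41·1546128 = -1373038.680, which is < -1339922
This sign pattern matches Spur.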